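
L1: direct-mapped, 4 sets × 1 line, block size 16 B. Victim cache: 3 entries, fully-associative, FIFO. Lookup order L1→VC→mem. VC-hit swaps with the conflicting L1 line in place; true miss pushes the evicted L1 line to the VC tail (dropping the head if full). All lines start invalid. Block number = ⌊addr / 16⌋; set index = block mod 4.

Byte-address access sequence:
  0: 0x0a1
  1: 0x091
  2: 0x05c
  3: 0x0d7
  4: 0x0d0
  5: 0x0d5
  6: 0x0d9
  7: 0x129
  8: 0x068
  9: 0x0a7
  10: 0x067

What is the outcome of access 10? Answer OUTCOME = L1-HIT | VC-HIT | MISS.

OUTCOME = VC-HIT

  [0] addr=0xa1 blk=10 s=2: MISS | VC []
  [1] addr=0x91 blk=9 s=1: MISS | VC []
  [2] addr=0x5c blk=5 s=1: MISS | VC [9]
  [3] addr=0xd7 blk=13 s=1: MISS | VC [9, 5]
  [4] addr=0xd0 blk=13 s=1: L1-HIT | VC [9, 5]
  [5] addr=0xd5 blk=13 s=1: L1-HIT | VC [9, 5]
  [6] addr=0xd9 blk=13 s=1: L1-HIT | VC [9, 5]
  [7] addr=0x129 blk=18 s=2: MISS | VC [9, 5, 10]
  [8] addr=0x68 blk=6 s=2: MISS | VC [5, 10, 18]
  [9] addr=0xa7 blk=10 s=2: VC-HIT | VC [5, 6, 18]
  [10] addr=0x67 blk=6 s=2: VC-HIT | VC [5, 10, 18]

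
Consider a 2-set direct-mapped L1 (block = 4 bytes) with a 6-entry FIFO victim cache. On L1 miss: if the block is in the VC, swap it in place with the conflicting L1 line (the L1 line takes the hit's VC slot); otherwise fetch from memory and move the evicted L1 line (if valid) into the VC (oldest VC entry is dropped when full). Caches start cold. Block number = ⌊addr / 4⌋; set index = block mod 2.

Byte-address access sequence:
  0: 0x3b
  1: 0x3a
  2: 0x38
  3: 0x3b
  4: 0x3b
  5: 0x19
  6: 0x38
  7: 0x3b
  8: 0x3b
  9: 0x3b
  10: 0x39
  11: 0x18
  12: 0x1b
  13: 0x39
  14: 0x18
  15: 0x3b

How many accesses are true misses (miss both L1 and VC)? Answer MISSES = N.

MISSES = 2

#0 0x3b→b14/s0 MISS; vc=[]
#1 0x3a→b14/s0 L1-HIT; vc=[]
#2 0x38→b14/s0 L1-HIT; vc=[]
#3 0x3b→b14/s0 L1-HIT; vc=[]
#4 0x3b→b14/s0 L1-HIT; vc=[]
#5 0x19→b6/s0 MISS; vc=[14]
#6 0x38→b14/s0 VC-HIT; vc=[6]
#7 0x3b→b14/s0 L1-HIT; vc=[6]
#8 0x3b→b14/s0 L1-HIT; vc=[6]
#9 0x3b→b14/s0 L1-HIT; vc=[6]
#10 0x39→b14/s0 L1-HIT; vc=[6]
#11 0x18→b6/s0 VC-HIT; vc=[14]
#12 0x1b→b6/s0 L1-HIT; vc=[14]
#13 0x39→b14/s0 VC-HIT; vc=[6]
#14 0x18→b6/s0 VC-HIT; vc=[14]
#15 0x3b→b14/s0 VC-HIT; vc=[6]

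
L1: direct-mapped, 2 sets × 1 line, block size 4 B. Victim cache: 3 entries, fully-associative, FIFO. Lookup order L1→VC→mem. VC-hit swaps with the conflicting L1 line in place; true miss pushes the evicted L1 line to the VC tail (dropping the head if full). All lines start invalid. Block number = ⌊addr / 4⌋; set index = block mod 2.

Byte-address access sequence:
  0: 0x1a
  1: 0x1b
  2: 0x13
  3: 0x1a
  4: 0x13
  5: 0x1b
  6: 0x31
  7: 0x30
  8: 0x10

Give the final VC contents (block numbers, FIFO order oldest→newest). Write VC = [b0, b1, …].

0: 0x1a (blk 6, set 0) → MISS  vc=[]
1: 0x1b (blk 6, set 0) → L1-HIT  vc=[]
2: 0x13 (blk 4, set 0) → MISS  vc=[6]
3: 0x1a (blk 6, set 0) → VC-HIT  vc=[4]
4: 0x13 (blk 4, set 0) → VC-HIT  vc=[6]
5: 0x1b (blk 6, set 0) → VC-HIT  vc=[4]
6: 0x31 (blk 12, set 0) → MISS  vc=[4, 6]
7: 0x30 (blk 12, set 0) → L1-HIT  vc=[4, 6]
8: 0x10 (blk 4, set 0) → VC-HIT  vc=[12, 6]

VC = [12, 6]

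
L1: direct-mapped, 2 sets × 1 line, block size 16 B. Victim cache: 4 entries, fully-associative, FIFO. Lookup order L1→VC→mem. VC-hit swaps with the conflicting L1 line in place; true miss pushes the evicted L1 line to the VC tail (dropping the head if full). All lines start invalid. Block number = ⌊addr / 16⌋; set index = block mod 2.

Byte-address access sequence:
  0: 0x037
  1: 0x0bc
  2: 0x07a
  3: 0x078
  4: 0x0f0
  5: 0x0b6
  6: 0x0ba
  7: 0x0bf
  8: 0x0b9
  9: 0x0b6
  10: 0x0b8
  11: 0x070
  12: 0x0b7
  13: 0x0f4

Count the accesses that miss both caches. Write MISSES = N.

0: 0x37 (blk 3, set 1) → MISS  vc=[]
1: 0xbc (blk 11, set 1) → MISS  vc=[3]
2: 0x7a (blk 7, set 1) → MISS  vc=[3, 11]
3: 0x78 (blk 7, set 1) → L1-HIT  vc=[3, 11]
4: 0xf0 (blk 15, set 1) → MISS  vc=[3, 11, 7]
5: 0xb6 (blk 11, set 1) → VC-HIT  vc=[3, 15, 7]
6: 0xba (blk 11, set 1) → L1-HIT  vc=[3, 15, 7]
7: 0xbf (blk 11, set 1) → L1-HIT  vc=[3, 15, 7]
8: 0xb9 (blk 11, set 1) → L1-HIT  vc=[3, 15, 7]
9: 0xb6 (blk 11, set 1) → L1-HIT  vc=[3, 15, 7]
10: 0xb8 (blk 11, set 1) → L1-HIT  vc=[3, 15, 7]
11: 0x70 (blk 7, set 1) → VC-HIT  vc=[3, 15, 11]
12: 0xb7 (blk 11, set 1) → VC-HIT  vc=[3, 15, 7]
13: 0xf4 (blk 15, set 1) → VC-HIT  vc=[3, 11, 7]

MISSES = 4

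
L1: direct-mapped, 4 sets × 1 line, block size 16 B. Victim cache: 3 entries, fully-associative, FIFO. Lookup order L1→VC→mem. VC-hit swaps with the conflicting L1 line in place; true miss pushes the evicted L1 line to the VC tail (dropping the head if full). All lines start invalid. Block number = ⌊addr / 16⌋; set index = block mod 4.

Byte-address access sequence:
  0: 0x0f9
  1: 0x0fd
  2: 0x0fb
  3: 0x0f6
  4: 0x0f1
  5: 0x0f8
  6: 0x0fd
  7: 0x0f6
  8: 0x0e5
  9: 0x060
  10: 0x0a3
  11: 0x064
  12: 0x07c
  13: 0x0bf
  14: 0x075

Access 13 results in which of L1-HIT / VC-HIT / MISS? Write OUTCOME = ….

OUTCOME = MISS

#0 0xf9→b15/s3 MISS; vc=[]
#1 0xfd→b15/s3 L1-HIT; vc=[]
#2 0xfb→b15/s3 L1-HIT; vc=[]
#3 0xf6→b15/s3 L1-HIT; vc=[]
#4 0xf1→b15/s3 L1-HIT; vc=[]
#5 0xf8→b15/s3 L1-HIT; vc=[]
#6 0xfd→b15/s3 L1-HIT; vc=[]
#7 0xf6→b15/s3 L1-HIT; vc=[]
#8 0xe5→b14/s2 MISS; vc=[]
#9 0x60→b6/s2 MISS; vc=[14]
#10 0xa3→b10/s2 MISS; vc=[14,6]
#11 0x64→b6/s2 VC-HIT; vc=[14,10]
#12 0x7c→b7/s3 MISS; vc=[14,10,15]
#13 0xbf→b11/s3 MISS; vc=[10,15,7]
#14 0x75→b7/s3 VC-HIT; vc=[10,15,11]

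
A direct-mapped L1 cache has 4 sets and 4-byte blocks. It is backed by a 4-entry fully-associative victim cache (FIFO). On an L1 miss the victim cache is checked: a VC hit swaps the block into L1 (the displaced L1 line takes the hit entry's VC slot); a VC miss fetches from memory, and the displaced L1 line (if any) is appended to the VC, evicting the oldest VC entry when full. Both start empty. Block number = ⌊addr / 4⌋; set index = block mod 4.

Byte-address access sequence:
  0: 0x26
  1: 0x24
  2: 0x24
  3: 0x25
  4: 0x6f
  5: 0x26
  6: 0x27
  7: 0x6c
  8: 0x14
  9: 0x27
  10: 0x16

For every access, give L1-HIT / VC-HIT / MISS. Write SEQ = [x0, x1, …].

SEQ = [MISS, L1-HIT, L1-HIT, L1-HIT, MISS, L1-HIT, L1-HIT, L1-HIT, MISS, VC-HIT, VC-HIT]

#0 0x26→b9/s1 MISS; vc=[]
#1 0x24→b9/s1 L1-HIT; vc=[]
#2 0x24→b9/s1 L1-HIT; vc=[]
#3 0x25→b9/s1 L1-HIT; vc=[]
#4 0x6f→b27/s3 MISS; vc=[]
#5 0x26→b9/s1 L1-HIT; vc=[]
#6 0x27→b9/s1 L1-HIT; vc=[]
#7 0x6c→b27/s3 L1-HIT; vc=[]
#8 0x14→b5/s1 MISS; vc=[9]
#9 0x27→b9/s1 VC-HIT; vc=[5]
#10 0x16→b5/s1 VC-HIT; vc=[9]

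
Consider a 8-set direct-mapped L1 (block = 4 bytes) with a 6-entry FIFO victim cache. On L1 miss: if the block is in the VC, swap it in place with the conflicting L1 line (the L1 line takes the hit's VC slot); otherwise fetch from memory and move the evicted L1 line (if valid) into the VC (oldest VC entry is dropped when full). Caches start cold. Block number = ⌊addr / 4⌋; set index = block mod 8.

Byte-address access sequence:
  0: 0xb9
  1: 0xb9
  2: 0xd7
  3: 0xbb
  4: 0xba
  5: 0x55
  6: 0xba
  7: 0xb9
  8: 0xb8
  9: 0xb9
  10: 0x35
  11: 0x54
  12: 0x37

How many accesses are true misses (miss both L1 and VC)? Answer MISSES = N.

MISSES = 4

0: 0xb9 (blk 46, set 6) → MISS  vc=[]
1: 0xb9 (blk 46, set 6) → L1-HIT  vc=[]
2: 0xd7 (blk 53, set 5) → MISS  vc=[]
3: 0xbb (blk 46, set 6) → L1-HIT  vc=[]
4: 0xba (blk 46, set 6) → L1-HIT  vc=[]
5: 0x55 (blk 21, set 5) → MISS  vc=[53]
6: 0xba (blk 46, set 6) → L1-HIT  vc=[53]
7: 0xb9 (blk 46, set 6) → L1-HIT  vc=[53]
8: 0xb8 (blk 46, set 6) → L1-HIT  vc=[53]
9: 0xb9 (blk 46, set 6) → L1-HIT  vc=[53]
10: 0x35 (blk 13, set 5) → MISS  vc=[53, 21]
11: 0x54 (blk 21, set 5) → VC-HIT  vc=[53, 13]
12: 0x37 (blk 13, set 5) → VC-HIT  vc=[53, 21]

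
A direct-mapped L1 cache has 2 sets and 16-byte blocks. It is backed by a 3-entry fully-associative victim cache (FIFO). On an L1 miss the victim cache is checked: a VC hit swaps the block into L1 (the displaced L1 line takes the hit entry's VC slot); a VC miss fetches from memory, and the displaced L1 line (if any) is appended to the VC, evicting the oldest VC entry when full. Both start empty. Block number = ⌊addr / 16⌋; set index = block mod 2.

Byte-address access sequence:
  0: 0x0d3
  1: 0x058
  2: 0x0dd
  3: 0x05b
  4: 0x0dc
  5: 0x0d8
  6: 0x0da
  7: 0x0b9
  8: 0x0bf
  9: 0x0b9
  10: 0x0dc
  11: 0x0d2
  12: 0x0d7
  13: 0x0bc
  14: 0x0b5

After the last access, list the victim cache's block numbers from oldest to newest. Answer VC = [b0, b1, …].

#0 0xd3→b13/s1 MISS; vc=[]
#1 0x58→b5/s1 MISS; vc=[13]
#2 0xdd→b13/s1 VC-HIT; vc=[5]
#3 0x5b→b5/s1 VC-HIT; vc=[13]
#4 0xdc→b13/s1 VC-HIT; vc=[5]
#5 0xd8→b13/s1 L1-HIT; vc=[5]
#6 0xda→b13/s1 L1-HIT; vc=[5]
#7 0xb9→b11/s1 MISS; vc=[5,13]
#8 0xbf→b11/s1 L1-HIT; vc=[5,13]
#9 0xb9→b11/s1 L1-HIT; vc=[5,13]
#10 0xdc→b13/s1 VC-HIT; vc=[5,11]
#11 0xd2→b13/s1 L1-HIT; vc=[5,11]
#12 0xd7→b13/s1 L1-HIT; vc=[5,11]
#13 0xbc→b11/s1 VC-HIT; vc=[5,13]
#14 0xb5→b11/s1 L1-HIT; vc=[5,13]

VC = [5, 13]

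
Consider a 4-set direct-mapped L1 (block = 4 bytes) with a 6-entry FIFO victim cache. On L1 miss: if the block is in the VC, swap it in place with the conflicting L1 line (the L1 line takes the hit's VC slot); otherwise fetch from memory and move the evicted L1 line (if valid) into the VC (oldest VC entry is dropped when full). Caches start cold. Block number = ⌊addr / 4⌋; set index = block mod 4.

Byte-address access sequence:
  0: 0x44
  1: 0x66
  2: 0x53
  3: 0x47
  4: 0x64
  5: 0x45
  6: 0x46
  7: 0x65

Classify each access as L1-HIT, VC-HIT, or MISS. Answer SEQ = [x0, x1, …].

0: 0x44 (blk 17, set 1) → MISS  vc=[]
1: 0x66 (blk 25, set 1) → MISS  vc=[17]
2: 0x53 (blk 20, set 0) → MISS  vc=[17]
3: 0x47 (blk 17, set 1) → VC-HIT  vc=[25]
4: 0x64 (blk 25, set 1) → VC-HIT  vc=[17]
5: 0x45 (blk 17, set 1) → VC-HIT  vc=[25]
6: 0x46 (blk 17, set 1) → L1-HIT  vc=[25]
7: 0x65 (blk 25, set 1) → VC-HIT  vc=[17]

SEQ = [MISS, MISS, MISS, VC-HIT, VC-HIT, VC-HIT, L1-HIT, VC-HIT]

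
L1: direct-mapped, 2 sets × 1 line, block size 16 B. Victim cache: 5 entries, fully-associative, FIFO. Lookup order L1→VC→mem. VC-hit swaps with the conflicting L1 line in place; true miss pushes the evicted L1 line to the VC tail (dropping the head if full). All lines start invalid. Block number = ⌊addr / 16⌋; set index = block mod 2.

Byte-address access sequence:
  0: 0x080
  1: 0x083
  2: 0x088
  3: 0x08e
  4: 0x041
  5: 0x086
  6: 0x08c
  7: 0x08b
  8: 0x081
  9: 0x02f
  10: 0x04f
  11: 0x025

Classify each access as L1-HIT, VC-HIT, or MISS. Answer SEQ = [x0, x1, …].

SEQ = [MISS, L1-HIT, L1-HIT, L1-HIT, MISS, VC-HIT, L1-HIT, L1-HIT, L1-HIT, MISS, VC-HIT, VC-HIT]

0: 0x80 (blk 8, set 0) → MISS  vc=[]
1: 0x83 (blk 8, set 0) → L1-HIT  vc=[]
2: 0x88 (blk 8, set 0) → L1-HIT  vc=[]
3: 0x8e (blk 8, set 0) → L1-HIT  vc=[]
4: 0x41 (blk 4, set 0) → MISS  vc=[8]
5: 0x86 (blk 8, set 0) → VC-HIT  vc=[4]
6: 0x8c (blk 8, set 0) → L1-HIT  vc=[4]
7: 0x8b (blk 8, set 0) → L1-HIT  vc=[4]
8: 0x81 (blk 8, set 0) → L1-HIT  vc=[4]
9: 0x2f (blk 2, set 0) → MISS  vc=[4, 8]
10: 0x4f (blk 4, set 0) → VC-HIT  vc=[2, 8]
11: 0x25 (blk 2, set 0) → VC-HIT  vc=[4, 8]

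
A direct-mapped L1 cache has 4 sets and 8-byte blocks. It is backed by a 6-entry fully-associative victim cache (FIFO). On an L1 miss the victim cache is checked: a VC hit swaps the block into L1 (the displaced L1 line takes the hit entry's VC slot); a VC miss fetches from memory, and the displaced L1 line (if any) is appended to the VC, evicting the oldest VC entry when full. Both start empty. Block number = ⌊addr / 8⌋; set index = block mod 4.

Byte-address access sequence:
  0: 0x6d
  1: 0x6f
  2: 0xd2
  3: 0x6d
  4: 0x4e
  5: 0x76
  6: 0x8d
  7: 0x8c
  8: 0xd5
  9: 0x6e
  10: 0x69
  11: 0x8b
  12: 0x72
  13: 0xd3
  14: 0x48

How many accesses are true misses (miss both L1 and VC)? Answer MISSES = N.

MISSES = 5

  [0] addr=0x6d blk=13 s=1: MISS | VC []
  [1] addr=0x6f blk=13 s=1: L1-HIT | VC []
  [2] addr=0xd2 blk=26 s=2: MISS | VC []
  [3] addr=0x6d blk=13 s=1: L1-HIT | VC []
  [4] addr=0x4e blk=9 s=1: MISS | VC [13]
  [5] addr=0x76 blk=14 s=2: MISS | VC [13, 26]
  [6] addr=0x8d blk=17 s=1: MISS | VC [13, 26, 9]
  [7] addr=0x8c blk=17 s=1: L1-HIT | VC [13, 26, 9]
  [8] addr=0xd5 blk=26 s=2: VC-HIT | VC [13, 14, 9]
  [9] addr=0x6e blk=13 s=1: VC-HIT | VC [17, 14, 9]
  [10] addr=0x69 blk=13 s=1: L1-HIT | VC [17, 14, 9]
  [11] addr=0x8b blk=17 s=1: VC-HIT | VC [13, 14, 9]
  [12] addr=0x72 blk=14 s=2: VC-HIT | VC [13, 26, 9]
  [13] addr=0xd3 blk=26 s=2: VC-HIT | VC [13, 14, 9]
  [14] addr=0x48 blk=9 s=1: VC-HIT | VC [13, 14, 17]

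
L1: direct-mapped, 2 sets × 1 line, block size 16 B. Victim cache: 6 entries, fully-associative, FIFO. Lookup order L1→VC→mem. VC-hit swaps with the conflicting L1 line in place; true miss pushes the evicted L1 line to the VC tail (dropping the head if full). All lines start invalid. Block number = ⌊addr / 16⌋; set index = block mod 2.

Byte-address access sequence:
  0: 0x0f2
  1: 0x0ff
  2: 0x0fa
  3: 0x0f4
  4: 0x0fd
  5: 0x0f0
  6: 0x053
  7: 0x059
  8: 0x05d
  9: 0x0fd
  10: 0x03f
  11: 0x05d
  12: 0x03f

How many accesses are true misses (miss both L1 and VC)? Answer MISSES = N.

  [0] addr=0xf2 blk=15 s=1: MISS | VC []
  [1] addr=0xff blk=15 s=1: L1-HIT | VC []
  [2] addr=0xfa blk=15 s=1: L1-HIT | VC []
  [3] addr=0xf4 blk=15 s=1: L1-HIT | VC []
  [4] addr=0xfd blk=15 s=1: L1-HIT | VC []
  [5] addr=0xf0 blk=15 s=1: L1-HIT | VC []
  [6] addr=0x53 blk=5 s=1: MISS | VC [15]
  [7] addr=0x59 blk=5 s=1: L1-HIT | VC [15]
  [8] addr=0x5d blk=5 s=1: L1-HIT | VC [15]
  [9] addr=0xfd blk=15 s=1: VC-HIT | VC [5]
  [10] addr=0x3f blk=3 s=1: MISS | VC [5, 15]
  [11] addr=0x5d blk=5 s=1: VC-HIT | VC [3, 15]
  [12] addr=0x3f blk=3 s=1: VC-HIT | VC [5, 15]

MISSES = 3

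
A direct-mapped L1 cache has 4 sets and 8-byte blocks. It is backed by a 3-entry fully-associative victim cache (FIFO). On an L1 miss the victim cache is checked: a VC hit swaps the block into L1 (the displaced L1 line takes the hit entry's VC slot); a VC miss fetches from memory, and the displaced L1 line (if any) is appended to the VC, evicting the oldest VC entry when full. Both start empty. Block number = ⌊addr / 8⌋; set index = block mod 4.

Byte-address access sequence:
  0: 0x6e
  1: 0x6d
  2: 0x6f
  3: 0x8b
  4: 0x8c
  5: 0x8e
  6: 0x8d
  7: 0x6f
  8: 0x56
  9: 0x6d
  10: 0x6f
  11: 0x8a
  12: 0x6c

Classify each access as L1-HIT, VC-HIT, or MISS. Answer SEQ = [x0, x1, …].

SEQ = [MISS, L1-HIT, L1-HIT, MISS, L1-HIT, L1-HIT, L1-HIT, VC-HIT, MISS, L1-HIT, L1-HIT, VC-HIT, VC-HIT]

0: 0x6e (blk 13, set 1) → MISS  vc=[]
1: 0x6d (blk 13, set 1) → L1-HIT  vc=[]
2: 0x6f (blk 13, set 1) → L1-HIT  vc=[]
3: 0x8b (blk 17, set 1) → MISS  vc=[13]
4: 0x8c (blk 17, set 1) → L1-HIT  vc=[13]
5: 0x8e (blk 17, set 1) → L1-HIT  vc=[13]
6: 0x8d (blk 17, set 1) → L1-HIT  vc=[13]
7: 0x6f (blk 13, set 1) → VC-HIT  vc=[17]
8: 0x56 (blk 10, set 2) → MISS  vc=[17]
9: 0x6d (blk 13, set 1) → L1-HIT  vc=[17]
10: 0x6f (blk 13, set 1) → L1-HIT  vc=[17]
11: 0x8a (blk 17, set 1) → VC-HIT  vc=[13]
12: 0x6c (blk 13, set 1) → VC-HIT  vc=[17]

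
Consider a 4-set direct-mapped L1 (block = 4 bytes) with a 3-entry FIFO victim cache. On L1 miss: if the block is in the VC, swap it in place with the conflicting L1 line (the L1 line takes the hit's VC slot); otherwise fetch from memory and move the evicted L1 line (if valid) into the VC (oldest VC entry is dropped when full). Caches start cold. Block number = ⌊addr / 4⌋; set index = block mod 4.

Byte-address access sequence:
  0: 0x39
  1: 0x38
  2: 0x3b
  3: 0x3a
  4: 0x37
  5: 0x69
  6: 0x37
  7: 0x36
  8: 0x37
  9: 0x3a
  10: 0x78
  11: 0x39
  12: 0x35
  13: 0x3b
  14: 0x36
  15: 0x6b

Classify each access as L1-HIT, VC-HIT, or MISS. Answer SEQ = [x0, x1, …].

SEQ = [MISS, L1-HIT, L1-HIT, L1-HIT, MISS, MISS, L1-HIT, L1-HIT, L1-HIT, VC-HIT, MISS, VC-HIT, L1-HIT, L1-HIT, L1-HIT, VC-HIT]

0: 0x39 (blk 14, set 2) → MISS  vc=[]
1: 0x38 (blk 14, set 2) → L1-HIT  vc=[]
2: 0x3b (blk 14, set 2) → L1-HIT  vc=[]
3: 0x3a (blk 14, set 2) → L1-HIT  vc=[]
4: 0x37 (blk 13, set 1) → MISS  vc=[]
5: 0x69 (blk 26, set 2) → MISS  vc=[14]
6: 0x37 (blk 13, set 1) → L1-HIT  vc=[14]
7: 0x36 (blk 13, set 1) → L1-HIT  vc=[14]
8: 0x37 (blk 13, set 1) → L1-HIT  vc=[14]
9: 0x3a (blk 14, set 2) → VC-HIT  vc=[26]
10: 0x78 (blk 30, set 2) → MISS  vc=[26, 14]
11: 0x39 (blk 14, set 2) → VC-HIT  vc=[26, 30]
12: 0x35 (blk 13, set 1) → L1-HIT  vc=[26, 30]
13: 0x3b (blk 14, set 2) → L1-HIT  vc=[26, 30]
14: 0x36 (blk 13, set 1) → L1-HIT  vc=[26, 30]
15: 0x6b (blk 26, set 2) → VC-HIT  vc=[14, 30]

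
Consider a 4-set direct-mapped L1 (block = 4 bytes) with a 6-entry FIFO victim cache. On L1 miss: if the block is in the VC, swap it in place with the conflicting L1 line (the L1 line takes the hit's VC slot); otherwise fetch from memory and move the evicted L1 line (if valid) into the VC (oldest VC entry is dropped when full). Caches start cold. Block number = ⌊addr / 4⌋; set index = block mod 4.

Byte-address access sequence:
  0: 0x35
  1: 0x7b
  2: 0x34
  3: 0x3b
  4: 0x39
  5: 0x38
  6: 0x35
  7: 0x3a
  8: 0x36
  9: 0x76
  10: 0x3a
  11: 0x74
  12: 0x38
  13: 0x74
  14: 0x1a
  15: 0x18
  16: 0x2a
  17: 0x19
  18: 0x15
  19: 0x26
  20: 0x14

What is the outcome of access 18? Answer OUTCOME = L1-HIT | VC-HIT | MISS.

OUTCOME = MISS

#0 0x35→b13/s1 MISS; vc=[]
#1 0x7b→b30/s2 MISS; vc=[]
#2 0x34→b13/s1 L1-HIT; vc=[]
#3 0x3b→b14/s2 MISS; vc=[30]
#4 0x39→b14/s2 L1-HIT; vc=[30]
#5 0x38→b14/s2 L1-HIT; vc=[30]
#6 0x35→b13/s1 L1-HIT; vc=[30]
#7 0x3a→b14/s2 L1-HIT; vc=[30]
#8 0x36→b13/s1 L1-HIT; vc=[30]
#9 0x76→b29/s1 MISS; vc=[30,13]
#10 0x3a→b14/s2 L1-HIT; vc=[30,13]
#11 0x74→b29/s1 L1-HIT; vc=[30,13]
#12 0x38→b14/s2 L1-HIT; vc=[30,13]
#13 0x74→b29/s1 L1-HIT; vc=[30,13]
#14 0x1a→b6/s2 MISS; vc=[30,13,14]
#15 0x18→b6/s2 L1-HIT; vc=[30,13,14]
#16 0x2a→b10/s2 MISS; vc=[30,13,14,6]
#17 0x19→b6/s2 VC-HIT; vc=[30,13,14,10]
#18 0x15→b5/s1 MISS; vc=[30,13,14,10,29]
#19 0x26→b9/s1 MISS; vc=[30,13,14,10,29,5]
#20 0x14→b5/s1 VC-HIT; vc=[30,13,14,10,29,9]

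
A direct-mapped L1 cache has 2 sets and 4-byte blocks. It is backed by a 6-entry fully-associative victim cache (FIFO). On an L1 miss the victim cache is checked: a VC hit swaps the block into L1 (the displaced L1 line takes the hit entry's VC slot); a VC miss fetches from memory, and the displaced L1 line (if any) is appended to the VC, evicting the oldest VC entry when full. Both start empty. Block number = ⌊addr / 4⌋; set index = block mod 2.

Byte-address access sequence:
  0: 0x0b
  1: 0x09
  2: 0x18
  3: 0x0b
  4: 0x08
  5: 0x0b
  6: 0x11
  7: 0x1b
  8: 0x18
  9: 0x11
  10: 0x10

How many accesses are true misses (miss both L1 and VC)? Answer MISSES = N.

#0 0xb→b2/s0 MISS; vc=[]
#1 0x9→b2/s0 L1-HIT; vc=[]
#2 0x18→b6/s0 MISS; vc=[2]
#3 0xb→b2/s0 VC-HIT; vc=[6]
#4 0x8→b2/s0 L1-HIT; vc=[6]
#5 0xb→b2/s0 L1-HIT; vc=[6]
#6 0x11→b4/s0 MISS; vc=[6,2]
#7 0x1b→b6/s0 VC-HIT; vc=[4,2]
#8 0x18→b6/s0 L1-HIT; vc=[4,2]
#9 0x11→b4/s0 VC-HIT; vc=[6,2]
#10 0x10→b4/s0 L1-HIT; vc=[6,2]

MISSES = 3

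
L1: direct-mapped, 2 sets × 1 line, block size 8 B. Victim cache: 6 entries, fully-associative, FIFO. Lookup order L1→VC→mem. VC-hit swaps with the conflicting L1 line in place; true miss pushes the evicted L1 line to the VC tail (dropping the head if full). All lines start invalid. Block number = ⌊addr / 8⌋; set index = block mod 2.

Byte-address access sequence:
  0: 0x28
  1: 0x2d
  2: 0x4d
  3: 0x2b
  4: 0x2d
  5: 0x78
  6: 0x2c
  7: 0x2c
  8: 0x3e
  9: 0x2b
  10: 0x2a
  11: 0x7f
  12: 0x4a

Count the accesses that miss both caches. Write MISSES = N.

MISSES = 4

  [0] addr=0x28 blk=5 s=1: MISS | VC []
  [1] addr=0x2d blk=5 s=1: L1-HIT | VC []
  [2] addr=0x4d blk=9 s=1: MISS | VC [5]
  [3] addr=0x2b blk=5 s=1: VC-HIT | VC [9]
  [4] addr=0x2d blk=5 s=1: L1-HIT | VC [9]
  [5] addr=0x78 blk=15 s=1: MISS | VC [9, 5]
  [6] addr=0x2c blk=5 s=1: VC-HIT | VC [9, 15]
  [7] addr=0x2c blk=5 s=1: L1-HIT | VC [9, 15]
  [8] addr=0x3e blk=7 s=1: MISS | VC [9, 15, 5]
  [9] addr=0x2b blk=5 s=1: VC-HIT | VC [9, 15, 7]
  [10] addr=0x2a blk=5 s=1: L1-HIT | VC [9, 15, 7]
  [11] addr=0x7f blk=15 s=1: VC-HIT | VC [9, 5, 7]
  [12] addr=0x4a blk=9 s=1: VC-HIT | VC [15, 5, 7]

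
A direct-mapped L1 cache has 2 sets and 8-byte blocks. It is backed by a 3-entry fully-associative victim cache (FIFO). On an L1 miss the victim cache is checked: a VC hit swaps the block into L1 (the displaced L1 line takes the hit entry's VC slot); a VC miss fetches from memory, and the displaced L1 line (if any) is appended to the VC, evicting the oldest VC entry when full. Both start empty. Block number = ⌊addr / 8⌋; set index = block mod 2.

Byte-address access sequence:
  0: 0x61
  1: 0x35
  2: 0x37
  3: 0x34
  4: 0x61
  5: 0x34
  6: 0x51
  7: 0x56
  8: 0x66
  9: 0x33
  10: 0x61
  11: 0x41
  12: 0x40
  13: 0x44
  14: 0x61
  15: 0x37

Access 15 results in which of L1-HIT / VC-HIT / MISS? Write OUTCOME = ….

0: 0x61 (blk 12, set 0) → MISS  vc=[]
1: 0x35 (blk 6, set 0) → MISS  vc=[12]
2: 0x37 (blk 6, set 0) → L1-HIT  vc=[12]
3: 0x34 (blk 6, set 0) → L1-HIT  vc=[12]
4: 0x61 (blk 12, set 0) → VC-HIT  vc=[6]
5: 0x34 (blk 6, set 0) → VC-HIT  vc=[12]
6: 0x51 (blk 10, set 0) → MISS  vc=[12, 6]
7: 0x56 (blk 10, set 0) → L1-HIT  vc=[12, 6]
8: 0x66 (blk 12, set 0) → VC-HIT  vc=[10, 6]
9: 0x33 (blk 6, set 0) → VC-HIT  vc=[10, 12]
10: 0x61 (blk 12, set 0) → VC-HIT  vc=[10, 6]
11: 0x41 (blk 8, set 0) → MISS  vc=[10, 6, 12]
12: 0x40 (blk 8, set 0) → L1-HIT  vc=[10, 6, 12]
13: 0x44 (blk 8, set 0) → L1-HIT  vc=[10, 6, 12]
14: 0x61 (blk 12, set 0) → VC-HIT  vc=[10, 6, 8]
15: 0x37 (blk 6, set 0) → VC-HIT  vc=[10, 12, 8]

OUTCOME = VC-HIT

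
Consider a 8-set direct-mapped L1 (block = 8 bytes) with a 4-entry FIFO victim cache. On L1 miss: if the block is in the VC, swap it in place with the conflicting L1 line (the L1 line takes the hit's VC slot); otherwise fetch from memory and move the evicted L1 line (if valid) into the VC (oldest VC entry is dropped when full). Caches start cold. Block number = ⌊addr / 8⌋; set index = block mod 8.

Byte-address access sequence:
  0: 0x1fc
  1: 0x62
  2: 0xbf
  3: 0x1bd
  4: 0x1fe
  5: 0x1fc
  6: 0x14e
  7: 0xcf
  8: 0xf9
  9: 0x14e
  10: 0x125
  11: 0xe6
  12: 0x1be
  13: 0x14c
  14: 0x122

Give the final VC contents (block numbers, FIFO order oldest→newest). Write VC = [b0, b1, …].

VC = [63, 12, 28, 31]

  [0] addr=0x1fc blk=63 s=7: MISS | VC []
  [1] addr=0x62 blk=12 s=4: MISS | VC []
  [2] addr=0xbf blk=23 s=7: MISS | VC [63]
  [3] addr=0x1bd blk=55 s=7: MISS | VC [63, 23]
  [4] addr=0x1fe blk=63 s=7: VC-HIT | VC [55, 23]
  [5] addr=0x1fc blk=63 s=7: L1-HIT | VC [55, 23]
  [6] addr=0x14e blk=41 s=1: MISS | VC [55, 23]
  [7] addr=0xcf blk=25 s=1: MISS | VC [55, 23, 41]
  [8] addr=0xf9 blk=31 s=7: MISS | VC [55, 23, 41, 63]
  [9] addr=0x14e blk=41 s=1: VC-HIT | VC [55, 23, 25, 63]
  [10] addr=0x125 blk=36 s=4: MISS | VC [23, 25, 63, 12]
  [11] addr=0xe6 blk=28 s=4: MISS | VC [25, 63, 12, 36]
  [12] addr=0x1be blk=55 s=7: MISS | VC [63, 12, 36, 31]
  [13] addr=0x14c blk=41 s=1: L1-HIT | VC [63, 12, 36, 31]
  [14] addr=0x122 blk=36 s=4: VC-HIT | VC [63, 12, 28, 31]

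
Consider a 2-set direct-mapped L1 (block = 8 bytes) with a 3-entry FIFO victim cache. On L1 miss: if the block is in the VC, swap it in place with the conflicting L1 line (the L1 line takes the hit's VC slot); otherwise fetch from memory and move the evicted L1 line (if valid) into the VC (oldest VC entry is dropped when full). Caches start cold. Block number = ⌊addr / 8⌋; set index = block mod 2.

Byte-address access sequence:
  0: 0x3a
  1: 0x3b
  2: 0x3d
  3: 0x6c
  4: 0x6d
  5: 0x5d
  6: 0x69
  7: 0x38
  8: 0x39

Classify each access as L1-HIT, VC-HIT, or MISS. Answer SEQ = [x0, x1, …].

0: 0x3a (blk 7, set 1) → MISS  vc=[]
1: 0x3b (blk 7, set 1) → L1-HIT  vc=[]
2: 0x3d (blk 7, set 1) → L1-HIT  vc=[]
3: 0x6c (blk 13, set 1) → MISS  vc=[7]
4: 0x6d (blk 13, set 1) → L1-HIT  vc=[7]
5: 0x5d (blk 11, set 1) → MISS  vc=[7, 13]
6: 0x69 (blk 13, set 1) → VC-HIT  vc=[7, 11]
7: 0x38 (blk 7, set 1) → VC-HIT  vc=[13, 11]
8: 0x39 (blk 7, set 1) → L1-HIT  vc=[13, 11]

SEQ = [MISS, L1-HIT, L1-HIT, MISS, L1-HIT, MISS, VC-HIT, VC-HIT, L1-HIT]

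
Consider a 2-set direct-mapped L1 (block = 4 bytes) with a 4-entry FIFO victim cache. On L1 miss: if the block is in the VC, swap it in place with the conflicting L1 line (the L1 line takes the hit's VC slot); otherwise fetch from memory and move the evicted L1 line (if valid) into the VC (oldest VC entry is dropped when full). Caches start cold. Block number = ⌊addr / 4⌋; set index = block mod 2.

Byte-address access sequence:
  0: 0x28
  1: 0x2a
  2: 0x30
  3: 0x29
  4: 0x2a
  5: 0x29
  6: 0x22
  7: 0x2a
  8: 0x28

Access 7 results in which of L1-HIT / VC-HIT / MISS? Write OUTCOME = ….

#0 0x28→b10/s0 MISS; vc=[]
#1 0x2a→b10/s0 L1-HIT; vc=[]
#2 0x30→b12/s0 MISS; vc=[10]
#3 0x29→b10/s0 VC-HIT; vc=[12]
#4 0x2a→b10/s0 L1-HIT; vc=[12]
#5 0x29→b10/s0 L1-HIT; vc=[12]
#6 0x22→b8/s0 MISS; vc=[12,10]
#7 0x2a→b10/s0 VC-HIT; vc=[12,8]
#8 0x28→b10/s0 L1-HIT; vc=[12,8]

OUTCOME = VC-HIT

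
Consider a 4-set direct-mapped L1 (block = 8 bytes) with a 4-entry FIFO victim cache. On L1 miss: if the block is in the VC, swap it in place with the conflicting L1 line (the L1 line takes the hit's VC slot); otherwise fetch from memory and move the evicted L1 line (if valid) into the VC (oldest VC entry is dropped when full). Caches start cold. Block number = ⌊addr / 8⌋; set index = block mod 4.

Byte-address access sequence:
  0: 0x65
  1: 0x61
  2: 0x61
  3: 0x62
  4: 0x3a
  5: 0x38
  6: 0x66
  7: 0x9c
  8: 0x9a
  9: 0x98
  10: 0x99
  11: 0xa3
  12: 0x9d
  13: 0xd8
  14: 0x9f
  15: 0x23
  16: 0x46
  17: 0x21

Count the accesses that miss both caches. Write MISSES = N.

MISSES = 7

  [0] addr=0x65 blk=12 s=0: MISS | VC []
  [1] addr=0x61 blk=12 s=0: L1-HIT | VC []
  [2] addr=0x61 blk=12 s=0: L1-HIT | VC []
  [3] addr=0x62 blk=12 s=0: L1-HIT | VC []
  [4] addr=0x3a blk=7 s=3: MISS | VC []
  [5] addr=0x38 blk=7 s=3: L1-HIT | VC []
  [6] addr=0x66 blk=12 s=0: L1-HIT | VC []
  [7] addr=0x9c blk=19 s=3: MISS | VC [7]
  [8] addr=0x9a blk=19 s=3: L1-HIT | VC [7]
  [9] addr=0x98 blk=19 s=3: L1-HIT | VC [7]
  [10] addr=0x99 blk=19 s=3: L1-HIT | VC [7]
  [11] addr=0xa3 blk=20 s=0: MISS | VC [7, 12]
  [12] addr=0x9d blk=19 s=3: L1-HIT | VC [7, 12]
  [13] addr=0xd8 blk=27 s=3: MISS | VC [7, 12, 19]
  [14] addr=0x9f blk=19 s=3: VC-HIT | VC [7, 12, 27]
  [15] addr=0x23 blk=4 s=0: MISS | VC [7, 12, 27, 20]
  [16] addr=0x46 blk=8 s=0: MISS | VC [12, 27, 20, 4]
  [17] addr=0x21 blk=4 s=0: VC-HIT | VC [12, 27, 20, 8]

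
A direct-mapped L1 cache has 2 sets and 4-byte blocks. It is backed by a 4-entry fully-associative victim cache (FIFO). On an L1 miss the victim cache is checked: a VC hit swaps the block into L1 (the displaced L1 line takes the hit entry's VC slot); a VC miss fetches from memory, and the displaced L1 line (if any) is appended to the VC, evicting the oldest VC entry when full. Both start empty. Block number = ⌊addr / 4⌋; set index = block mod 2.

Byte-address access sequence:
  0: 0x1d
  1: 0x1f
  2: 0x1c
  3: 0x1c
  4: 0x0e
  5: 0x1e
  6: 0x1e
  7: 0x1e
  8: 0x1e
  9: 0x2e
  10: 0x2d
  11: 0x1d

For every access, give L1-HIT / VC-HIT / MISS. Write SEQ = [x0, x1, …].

SEQ = [MISS, L1-HIT, L1-HIT, L1-HIT, MISS, VC-HIT, L1-HIT, L1-HIT, L1-HIT, MISS, L1-HIT, VC-HIT]

0: 0x1d (blk 7, set 1) → MISS  vc=[]
1: 0x1f (blk 7, set 1) → L1-HIT  vc=[]
2: 0x1c (blk 7, set 1) → L1-HIT  vc=[]
3: 0x1c (blk 7, set 1) → L1-HIT  vc=[]
4: 0xe (blk 3, set 1) → MISS  vc=[7]
5: 0x1e (blk 7, set 1) → VC-HIT  vc=[3]
6: 0x1e (blk 7, set 1) → L1-HIT  vc=[3]
7: 0x1e (blk 7, set 1) → L1-HIT  vc=[3]
8: 0x1e (blk 7, set 1) → L1-HIT  vc=[3]
9: 0x2e (blk 11, set 1) → MISS  vc=[3, 7]
10: 0x2d (blk 11, set 1) → L1-HIT  vc=[3, 7]
11: 0x1d (blk 7, set 1) → VC-HIT  vc=[3, 11]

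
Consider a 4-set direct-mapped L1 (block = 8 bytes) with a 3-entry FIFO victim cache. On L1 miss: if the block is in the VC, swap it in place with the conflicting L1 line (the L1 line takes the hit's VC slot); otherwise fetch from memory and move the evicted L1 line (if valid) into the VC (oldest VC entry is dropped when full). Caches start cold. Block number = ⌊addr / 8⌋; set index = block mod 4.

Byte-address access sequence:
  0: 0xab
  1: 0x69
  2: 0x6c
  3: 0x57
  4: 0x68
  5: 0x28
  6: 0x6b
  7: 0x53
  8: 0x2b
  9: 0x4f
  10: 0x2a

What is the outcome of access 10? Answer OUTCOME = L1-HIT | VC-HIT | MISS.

0: 0xab (blk 21, set 1) → MISS  vc=[]
1: 0x69 (blk 13, set 1) → MISS  vc=[21]
2: 0x6c (blk 13, set 1) → L1-HIT  vc=[21]
3: 0x57 (blk 10, set 2) → MISS  vc=[21]
4: 0x68 (blk 13, set 1) → L1-HIT  vc=[21]
5: 0x28 (blk 5, set 1) → MISS  vc=[21, 13]
6: 0x6b (blk 13, set 1) → VC-HIT  vc=[21, 5]
7: 0x53 (blk 10, set 2) → L1-HIT  vc=[21, 5]
8: 0x2b (blk 5, set 1) → VC-HIT  vc=[21, 13]
9: 0x4f (blk 9, set 1) → MISS  vc=[21, 13, 5]
10: 0x2a (blk 5, set 1) → VC-HIT  vc=[21, 13, 9]

OUTCOME = VC-HIT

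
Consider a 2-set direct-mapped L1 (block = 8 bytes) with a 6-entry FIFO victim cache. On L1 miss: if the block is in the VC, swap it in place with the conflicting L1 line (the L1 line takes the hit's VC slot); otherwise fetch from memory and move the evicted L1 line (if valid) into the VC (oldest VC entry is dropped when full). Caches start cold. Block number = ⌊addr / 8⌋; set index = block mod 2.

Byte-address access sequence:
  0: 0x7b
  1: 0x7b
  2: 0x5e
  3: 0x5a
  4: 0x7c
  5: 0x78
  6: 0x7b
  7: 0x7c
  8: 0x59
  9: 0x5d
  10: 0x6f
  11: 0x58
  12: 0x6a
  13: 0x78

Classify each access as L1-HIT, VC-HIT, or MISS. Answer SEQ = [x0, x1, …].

  [0] addr=0x7b blk=15 s=1: MISS | VC []
  [1] addr=0x7b blk=15 s=1: L1-HIT | VC []
  [2] addr=0x5e blk=11 s=1: MISS | VC [15]
  [3] addr=0x5a blk=11 s=1: L1-HIT | VC [15]
  [4] addr=0x7c blk=15 s=1: VC-HIT | VC [11]
  [5] addr=0x78 blk=15 s=1: L1-HIT | VC [11]
  [6] addr=0x7b blk=15 s=1: L1-HIT | VC [11]
  [7] addr=0x7c blk=15 s=1: L1-HIT | VC [11]
  [8] addr=0x59 blk=11 s=1: VC-HIT | VC [15]
  [9] addr=0x5d blk=11 s=1: L1-HIT | VC [15]
  [10] addr=0x6f blk=13 s=1: MISS | VC [15, 11]
  [11] addr=0x58 blk=11 s=1: VC-HIT | VC [15, 13]
  [12] addr=0x6a blk=13 s=1: VC-HIT | VC [15, 11]
  [13] addr=0x78 blk=15 s=1: VC-HIT | VC [13, 11]

SEQ = [MISS, L1-HIT, MISS, L1-HIT, VC-HIT, L1-HIT, L1-HIT, L1-HIT, VC-HIT, L1-HIT, MISS, VC-HIT, VC-HIT, VC-HIT]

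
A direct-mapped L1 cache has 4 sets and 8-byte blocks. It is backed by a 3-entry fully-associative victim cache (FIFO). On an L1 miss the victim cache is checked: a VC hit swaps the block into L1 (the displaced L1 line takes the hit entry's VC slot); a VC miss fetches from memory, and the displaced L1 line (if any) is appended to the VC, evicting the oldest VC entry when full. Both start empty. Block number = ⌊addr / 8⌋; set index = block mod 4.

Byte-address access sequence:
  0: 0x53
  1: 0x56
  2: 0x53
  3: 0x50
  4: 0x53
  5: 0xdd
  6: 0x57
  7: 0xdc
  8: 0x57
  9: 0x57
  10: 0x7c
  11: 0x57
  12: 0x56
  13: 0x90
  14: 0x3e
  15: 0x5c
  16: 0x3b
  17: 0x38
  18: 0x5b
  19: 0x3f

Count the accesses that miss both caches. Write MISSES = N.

#0 0x53→b10/s2 MISS; vc=[]
#1 0x56→b10/s2 L1-HIT; vc=[]
#2 0x53→b10/s2 L1-HIT; vc=[]
#3 0x50→b10/s2 L1-HIT; vc=[]
#4 0x53→b10/s2 L1-HIT; vc=[]
#5 0xdd→b27/s3 MISS; vc=[]
#6 0x57→b10/s2 L1-HIT; vc=[]
#7 0xdc→b27/s3 L1-HIT; vc=[]
#8 0x57→b10/s2 L1-HIT; vc=[]
#9 0x57→b10/s2 L1-HIT; vc=[]
#10 0x7c→b15/s3 MISS; vc=[27]
#11 0x57→b10/s2 L1-HIT; vc=[27]
#12 0x56→b10/s2 L1-HIT; vc=[27]
#13 0x90→b18/s2 MISS; vc=[27,10]
#14 0x3e→b7/s3 MISS; vc=[27,10,15]
#15 0x5c→b11/s3 MISS; vc=[10,15,7]
#16 0x3b→b7/s3 VC-HIT; vc=[10,15,11]
#17 0x38→b7/s3 L1-HIT; vc=[10,15,11]
#18 0x5b→b11/s3 VC-HIT; vc=[10,15,7]
#19 0x3f→b7/s3 VC-HIT; vc=[10,15,11]

MISSES = 6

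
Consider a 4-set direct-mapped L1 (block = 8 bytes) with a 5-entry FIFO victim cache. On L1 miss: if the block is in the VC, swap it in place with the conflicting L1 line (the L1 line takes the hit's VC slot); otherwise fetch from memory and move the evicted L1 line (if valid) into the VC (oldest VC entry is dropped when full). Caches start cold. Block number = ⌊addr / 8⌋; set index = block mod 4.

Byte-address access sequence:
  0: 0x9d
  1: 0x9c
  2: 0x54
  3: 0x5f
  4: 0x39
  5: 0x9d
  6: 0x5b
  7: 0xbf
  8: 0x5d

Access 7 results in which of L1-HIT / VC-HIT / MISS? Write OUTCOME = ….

OUTCOME = MISS

#0 0x9d→b19/s3 MISS; vc=[]
#1 0x9c→b19/s3 L1-HIT; vc=[]
#2 0x54→b10/s2 MISS; vc=[]
#3 0x5f→b11/s3 MISS; vc=[19]
#4 0x39→b7/s3 MISS; vc=[19,11]
#5 0x9d→b19/s3 VC-HIT; vc=[7,11]
#6 0x5b→b11/s3 VC-HIT; vc=[7,19]
#7 0xbf→b23/s3 MISS; vc=[7,19,11]
#8 0x5d→b11/s3 VC-HIT; vc=[7,19,23]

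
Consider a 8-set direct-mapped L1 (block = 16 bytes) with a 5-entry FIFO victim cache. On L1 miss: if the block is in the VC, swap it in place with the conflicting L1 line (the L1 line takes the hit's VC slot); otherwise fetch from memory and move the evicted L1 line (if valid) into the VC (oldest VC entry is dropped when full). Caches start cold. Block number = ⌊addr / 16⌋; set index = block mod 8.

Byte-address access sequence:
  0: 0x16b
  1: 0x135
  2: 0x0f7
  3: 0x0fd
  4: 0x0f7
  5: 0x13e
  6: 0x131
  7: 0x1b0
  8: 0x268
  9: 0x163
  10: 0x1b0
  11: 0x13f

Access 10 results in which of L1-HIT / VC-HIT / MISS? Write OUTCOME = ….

OUTCOME = L1-HIT

#0 0x16b→b22/s6 MISS; vc=[]
#1 0x135→b19/s3 MISS; vc=[]
#2 0xf7→b15/s7 MISS; vc=[]
#3 0xfd→b15/s7 L1-HIT; vc=[]
#4 0xf7→b15/s7 L1-HIT; vc=[]
#5 0x13e→b19/s3 L1-HIT; vc=[]
#6 0x131→b19/s3 L1-HIT; vc=[]
#7 0x1b0→b27/s3 MISS; vc=[19]
#8 0x268→b38/s6 MISS; vc=[19,22]
#9 0x163→b22/s6 VC-HIT; vc=[19,38]
#10 0x1b0→b27/s3 L1-HIT; vc=[19,38]
#11 0x13f→b19/s3 VC-HIT; vc=[27,38]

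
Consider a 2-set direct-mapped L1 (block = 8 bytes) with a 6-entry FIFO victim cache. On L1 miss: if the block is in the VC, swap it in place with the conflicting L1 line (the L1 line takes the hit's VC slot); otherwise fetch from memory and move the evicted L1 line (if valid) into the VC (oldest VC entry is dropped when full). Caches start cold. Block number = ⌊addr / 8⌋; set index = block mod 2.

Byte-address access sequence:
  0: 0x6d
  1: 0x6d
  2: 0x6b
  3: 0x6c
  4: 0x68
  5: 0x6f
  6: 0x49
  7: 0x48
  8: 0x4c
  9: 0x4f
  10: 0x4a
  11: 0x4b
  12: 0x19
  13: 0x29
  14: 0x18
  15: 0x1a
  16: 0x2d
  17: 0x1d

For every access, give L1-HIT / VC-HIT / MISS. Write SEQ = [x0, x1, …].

SEQ = [MISS, L1-HIT, L1-HIT, L1-HIT, L1-HIT, L1-HIT, MISS, L1-HIT, L1-HIT, L1-HIT, L1-HIT, L1-HIT, MISS, MISS, VC-HIT, L1-HIT, VC-HIT, VC-HIT]

0: 0x6d (blk 13, set 1) → MISS  vc=[]
1: 0x6d (blk 13, set 1) → L1-HIT  vc=[]
2: 0x6b (blk 13, set 1) → L1-HIT  vc=[]
3: 0x6c (blk 13, set 1) → L1-HIT  vc=[]
4: 0x68 (blk 13, set 1) → L1-HIT  vc=[]
5: 0x6f (blk 13, set 1) → L1-HIT  vc=[]
6: 0x49 (blk 9, set 1) → MISS  vc=[13]
7: 0x48 (blk 9, set 1) → L1-HIT  vc=[13]
8: 0x4c (blk 9, set 1) → L1-HIT  vc=[13]
9: 0x4f (blk 9, set 1) → L1-HIT  vc=[13]
10: 0x4a (blk 9, set 1) → L1-HIT  vc=[13]
11: 0x4b (blk 9, set 1) → L1-HIT  vc=[13]
12: 0x19 (blk 3, set 1) → MISS  vc=[13, 9]
13: 0x29 (blk 5, set 1) → MISS  vc=[13, 9, 3]
14: 0x18 (blk 3, set 1) → VC-HIT  vc=[13, 9, 5]
15: 0x1a (blk 3, set 1) → L1-HIT  vc=[13, 9, 5]
16: 0x2d (blk 5, set 1) → VC-HIT  vc=[13, 9, 3]
17: 0x1d (blk 3, set 1) → VC-HIT  vc=[13, 9, 5]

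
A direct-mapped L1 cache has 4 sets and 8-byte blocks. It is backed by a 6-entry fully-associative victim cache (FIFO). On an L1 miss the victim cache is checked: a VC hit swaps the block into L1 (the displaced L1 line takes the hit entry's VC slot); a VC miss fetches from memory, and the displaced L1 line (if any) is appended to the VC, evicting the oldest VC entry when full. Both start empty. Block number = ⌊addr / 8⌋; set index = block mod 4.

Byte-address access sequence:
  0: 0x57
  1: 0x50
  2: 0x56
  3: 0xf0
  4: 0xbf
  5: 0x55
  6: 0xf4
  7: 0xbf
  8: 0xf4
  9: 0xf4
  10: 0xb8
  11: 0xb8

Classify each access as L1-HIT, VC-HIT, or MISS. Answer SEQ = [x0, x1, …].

SEQ = [MISS, L1-HIT, L1-HIT, MISS, MISS, VC-HIT, VC-HIT, L1-HIT, L1-HIT, L1-HIT, L1-HIT, L1-HIT]

0: 0x57 (blk 10, set 2) → MISS  vc=[]
1: 0x50 (blk 10, set 2) → L1-HIT  vc=[]
2: 0x56 (blk 10, set 2) → L1-HIT  vc=[]
3: 0xf0 (blk 30, set 2) → MISS  vc=[10]
4: 0xbf (blk 23, set 3) → MISS  vc=[10]
5: 0x55 (blk 10, set 2) → VC-HIT  vc=[30]
6: 0xf4 (blk 30, set 2) → VC-HIT  vc=[10]
7: 0xbf (blk 23, set 3) → L1-HIT  vc=[10]
8: 0xf4 (blk 30, set 2) → L1-HIT  vc=[10]
9: 0xf4 (blk 30, set 2) → L1-HIT  vc=[10]
10: 0xb8 (blk 23, set 3) → L1-HIT  vc=[10]
11: 0xb8 (blk 23, set 3) → L1-HIT  vc=[10]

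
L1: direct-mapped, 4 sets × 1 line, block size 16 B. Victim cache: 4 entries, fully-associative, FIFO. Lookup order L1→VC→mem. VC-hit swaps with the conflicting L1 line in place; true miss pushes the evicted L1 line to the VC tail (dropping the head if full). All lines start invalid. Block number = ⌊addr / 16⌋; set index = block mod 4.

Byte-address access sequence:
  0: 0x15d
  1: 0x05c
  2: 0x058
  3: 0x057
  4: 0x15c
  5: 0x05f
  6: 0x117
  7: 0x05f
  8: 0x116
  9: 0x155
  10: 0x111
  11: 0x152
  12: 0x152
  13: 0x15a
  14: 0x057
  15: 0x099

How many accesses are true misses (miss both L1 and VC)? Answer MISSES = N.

#0 0x15d→b21/s1 MISS; vc=[]
#1 0x5c→b5/s1 MISS; vc=[21]
#2 0x58→b5/s1 L1-HIT; vc=[21]
#3 0x57→b5/s1 L1-HIT; vc=[21]
#4 0x15c→b21/s1 VC-HIT; vc=[5]
#5 0x5f→b5/s1 VC-HIT; vc=[21]
#6 0x117→b17/s1 MISS; vc=[21,5]
#7 0x5f→b5/s1 VC-HIT; vc=[21,17]
#8 0x116→b17/s1 VC-HIT; vc=[21,5]
#9 0x155→b21/s1 VC-HIT; vc=[17,5]
#10 0x111→b17/s1 VC-HIT; vc=[21,5]
#11 0x152→b21/s1 VC-HIT; vc=[17,5]
#12 0x152→b21/s1 L1-HIT; vc=[17,5]
#13 0x15a→b21/s1 L1-HIT; vc=[17,5]
#14 0x57→b5/s1 VC-HIT; vc=[17,21]
#15 0x99→b9/s1 MISS; vc=[17,21,5]

MISSES = 4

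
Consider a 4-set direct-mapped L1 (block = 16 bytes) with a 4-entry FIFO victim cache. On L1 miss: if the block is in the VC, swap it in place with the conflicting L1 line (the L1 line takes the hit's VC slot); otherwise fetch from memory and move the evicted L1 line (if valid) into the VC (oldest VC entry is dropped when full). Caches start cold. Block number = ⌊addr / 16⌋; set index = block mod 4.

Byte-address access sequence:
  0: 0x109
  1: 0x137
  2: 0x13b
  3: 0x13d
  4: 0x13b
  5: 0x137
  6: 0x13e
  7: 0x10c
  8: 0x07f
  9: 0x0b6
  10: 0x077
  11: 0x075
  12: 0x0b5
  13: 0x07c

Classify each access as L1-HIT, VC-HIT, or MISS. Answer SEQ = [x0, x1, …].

  [0] addr=0x109 blk=16 s=0: MISS | VC []
  [1] addr=0x137 blk=19 s=3: MISS | VC []
  [2] addr=0x13b blk=19 s=3: L1-HIT | VC []
  [3] addr=0x13d blk=19 s=3: L1-HIT | VC []
  [4] addr=0x13b blk=19 s=3: L1-HIT | VC []
  [5] addr=0x137 blk=19 s=3: L1-HIT | VC []
  [6] addr=0x13e blk=19 s=3: L1-HIT | VC []
  [7] addr=0x10c blk=16 s=0: L1-HIT | VC []
  [8] addr=0x7f blk=7 s=3: MISS | VC [19]
  [9] addr=0xb6 blk=11 s=3: MISS | VC [19, 7]
  [10] addr=0x77 blk=7 s=3: VC-HIT | VC [19, 11]
  [11] addr=0x75 blk=7 s=3: L1-HIT | VC [19, 11]
  [12] addr=0xb5 blk=11 s=3: VC-HIT | VC [19, 7]
  [13] addr=0x7c blk=7 s=3: VC-HIT | VC [19, 11]

SEQ = [MISS, MISS, L1-HIT, L1-HIT, L1-HIT, L1-HIT, L1-HIT, L1-HIT, MISS, MISS, VC-HIT, L1-HIT, VC-HIT, VC-HIT]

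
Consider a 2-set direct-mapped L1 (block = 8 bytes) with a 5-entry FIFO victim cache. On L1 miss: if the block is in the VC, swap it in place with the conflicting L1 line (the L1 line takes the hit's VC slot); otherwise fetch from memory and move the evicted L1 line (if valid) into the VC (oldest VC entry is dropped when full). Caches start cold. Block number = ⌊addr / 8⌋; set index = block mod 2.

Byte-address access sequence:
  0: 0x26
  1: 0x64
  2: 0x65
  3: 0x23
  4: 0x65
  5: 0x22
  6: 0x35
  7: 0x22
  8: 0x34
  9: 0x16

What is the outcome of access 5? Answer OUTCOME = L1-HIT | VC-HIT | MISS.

OUTCOME = VC-HIT

0: 0x26 (blk 4, set 0) → MISS  vc=[]
1: 0x64 (blk 12, set 0) → MISS  vc=[4]
2: 0x65 (blk 12, set 0) → L1-HIT  vc=[4]
3: 0x23 (blk 4, set 0) → VC-HIT  vc=[12]
4: 0x65 (blk 12, set 0) → VC-HIT  vc=[4]
5: 0x22 (blk 4, set 0) → VC-HIT  vc=[12]
6: 0x35 (blk 6, set 0) → MISS  vc=[12, 4]
7: 0x22 (blk 4, set 0) → VC-HIT  vc=[12, 6]
8: 0x34 (blk 6, set 0) → VC-HIT  vc=[12, 4]
9: 0x16 (blk 2, set 0) → MISS  vc=[12, 4, 6]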